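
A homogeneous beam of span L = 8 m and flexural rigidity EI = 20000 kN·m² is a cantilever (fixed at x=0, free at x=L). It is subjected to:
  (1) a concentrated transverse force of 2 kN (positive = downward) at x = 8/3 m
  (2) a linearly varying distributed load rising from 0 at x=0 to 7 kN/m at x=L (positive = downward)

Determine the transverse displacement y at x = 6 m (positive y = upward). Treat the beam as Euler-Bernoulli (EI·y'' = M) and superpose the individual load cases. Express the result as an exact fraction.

Load 1 — point force P=2 kN at a=8/3 m (b=L-a=16/3):
  y_1 = -Pa²(3x-a)/(6EI)  [x>a] = -2·(8/3)²·(3·6-(8/3))/(6·20000) = -92/50625 m
Load 2 — triangular load w₀=7 kN/m (0→w₀ over full span):
  y_2 = (w₀Lx³/12-w₀L²x²/6-w₀x⁵/(120L))/EI = (7·8·6³/12-7·8²·6²/6-7·6⁵/(120·8))/20000 = -17367/200000 m
Superposition: y = Σ y_i = -1436167/16200000 m ≈ -0.088652 m

y(6) = -1436167/16200000 m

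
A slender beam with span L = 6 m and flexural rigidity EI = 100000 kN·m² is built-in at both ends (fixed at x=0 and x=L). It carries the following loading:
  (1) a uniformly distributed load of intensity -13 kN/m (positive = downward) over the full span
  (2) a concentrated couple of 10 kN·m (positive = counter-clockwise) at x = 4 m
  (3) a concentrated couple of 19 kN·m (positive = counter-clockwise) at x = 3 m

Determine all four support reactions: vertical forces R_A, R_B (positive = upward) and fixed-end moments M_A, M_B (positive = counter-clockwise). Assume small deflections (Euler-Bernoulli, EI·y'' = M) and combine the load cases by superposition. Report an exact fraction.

Load 1 — uniform load w=-13 kN/m over full span:
  R_A = wL/2 = (-13)·6/2 = -39 kN
  M_A = wL²/12 = (-13)·6²/12 = -39 kN·m
  R_B = wL/2 = (-13)·6/2 = -39 kN
  M_B = -wL²/12 = -(-13)·6²/12 = 39 kN·m
Load 2 — applied couple M₀=10 kN·m at a=4 m (b=L-a=2):
  R_A = 6M₀ab/L³ = 6·10·4·2/6³ = 20/9 kN
  M_A = M₀b(2a-b)/L² = 10·2·(2·4-2)/6² = 10/3 kN·m
  R_B = -6M₀ab/L³ = -6·10·4·2/6³ = -20/9 kN
  M_B = M₀a(2b-a)/L² = 10·4·(2·2-4)/6² = 0 kN·m
Load 3 — applied couple M₀=19 kN·m at a=3 m (b=L-a=3):
  R_A = 6M₀ab/L³ = 6·19·3·3/6³ = 19/4 kN
  M_A = M₀b(2a-b)/L² = 19·3·(2·3-3)/6² = 19/4 kN·m
  R_B = -6M₀ab/L³ = -6·19·3·3/6³ = -19/4 kN
  M_B = M₀a(2b-a)/L² = 19·3·(2·3-3)/6² = 19/4 kN·m
Superposition: R_A = -1153/36 kN, M_A = -371/12 kN·m, R_B = -1655/36 kN, M_B = 175/4 kN·m

R_A = -1153/36 kN, M_A = -371/12 kN·m, R_B = -1655/36 kN, M_B = 175/4 kN·m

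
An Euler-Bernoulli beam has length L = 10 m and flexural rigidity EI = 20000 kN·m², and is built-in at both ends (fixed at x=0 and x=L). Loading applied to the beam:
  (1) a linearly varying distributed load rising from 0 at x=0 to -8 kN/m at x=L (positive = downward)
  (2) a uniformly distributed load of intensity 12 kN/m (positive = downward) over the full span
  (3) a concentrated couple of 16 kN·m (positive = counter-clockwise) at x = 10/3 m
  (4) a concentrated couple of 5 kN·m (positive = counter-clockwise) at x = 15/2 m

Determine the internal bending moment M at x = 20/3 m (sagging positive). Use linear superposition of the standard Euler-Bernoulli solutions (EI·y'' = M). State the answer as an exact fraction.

Load 1 — triangular load w₀=-8 kN/m (0→w₀ over full span):
  M_1 = 3w₀Lx/20 - w₀L²/30 - w₀x³/(6L) = 3·(-8)·10·(20/3)/20 - (-8)·10²/30 - (-8)·(20/3)³/(6·10) = -1120/81 kN·m
Load 2 — uniform load w=12 kN/m over full span:
  M_2 = wLx/2 - wL²/12 - wx²/2 = 12·10·(20/3)/2 - 12·10²/12 - 12·(20/3)²/2 = 100/3 kN·m
Load 3 — applied couple M₀=16 kN·m at a=10/3 m (b=L-a=20/3):
  M_3 = R_Ax - M_A - M₀  [x>a] with R_A=32/15, M_A=0 = (32/15)·(20/3) - 0 - 16 = -16/9 kN·m
Load 4 — applied couple M₀=5 kN·m at a=15/2 m (b=L-a=5/2):
  M_4 = R_Ax - M_A  [x≤a] with R_A=9/16, M_A=25/16 = (9/16)·(20/3) - (25/16) = 35/16 kN·m
Superposition: M = Σ M_i = 25811/1296 kN·m ≈ 19.915895 kN·m

M(20/3) = 25811/1296 kN·m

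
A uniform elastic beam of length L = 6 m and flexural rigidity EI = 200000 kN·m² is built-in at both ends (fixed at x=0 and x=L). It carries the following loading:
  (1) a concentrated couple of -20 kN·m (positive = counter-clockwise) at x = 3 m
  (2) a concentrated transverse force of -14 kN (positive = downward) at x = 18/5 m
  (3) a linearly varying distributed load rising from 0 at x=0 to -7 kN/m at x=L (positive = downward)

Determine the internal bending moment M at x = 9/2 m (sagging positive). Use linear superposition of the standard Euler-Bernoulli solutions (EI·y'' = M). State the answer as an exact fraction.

M(9/2) = -4973/4000 kN·m

Load 1 — applied couple M₀=-20 kN·m at a=3 m (b=L-a=3):
  M_1 = R_Ax - M_A - M₀  [x>a] with R_A=-5, M_A=-5 = (-5)·(9/2) - (-5) - (-20) = 5/2 kN·m
Load 2 — point force P=-14 kN at a=18/5 m (b=L-a=12/5):
  M_2 = Pa²(a+3b)(L-x)/L³ - Pa²b/L²  [x>a] = (-14)·(18/5)²·((18/5)+3·(12/5))·(6-(9/2))/6³ - (-14)·(18/5)²·(12/5)/6² = -189/125 kN·m
Load 3 — triangular load w₀=-7 kN/m (0→w₀ over full span):
  M_3 = 3w₀Lx/20 - w₀L²/30 - w₀x³/(6L) = 3·(-7)·6·(9/2)/20 - (-7)·6²/30 - (-7)·(9/2)³/(6·6) = -357/160 kN·m
Superposition: M = Σ M_i = -4973/4000 kN·m ≈ -1.243250 kN·m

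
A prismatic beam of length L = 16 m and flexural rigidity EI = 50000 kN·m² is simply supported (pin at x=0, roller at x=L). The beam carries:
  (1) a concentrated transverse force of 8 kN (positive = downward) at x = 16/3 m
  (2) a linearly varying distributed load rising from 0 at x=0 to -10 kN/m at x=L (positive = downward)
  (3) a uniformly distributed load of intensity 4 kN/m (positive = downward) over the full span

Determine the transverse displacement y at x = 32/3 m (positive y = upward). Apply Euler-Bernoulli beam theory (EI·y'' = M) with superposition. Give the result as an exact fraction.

y(32/3) = 17408/2278125 m

Load 1 — point force P=8 kN at a=16/3 m (b=L-a=32/3):
  y_1 = -Pa(L-x)(2Lx-a²-x²)/(6LEI)  [x>a] = -8·(16/3)·(16-(32/3))·(2·16·(32/3)-(16/3)²-(32/3)²)/(6·16·50000) = -7168/759375 m
Load 2 — triangular load w₀=-10 kN/m (0→w₀ over full span):
  y_2 = -w₀x(7L⁴-10L²x²+3x⁴)/(360LEI) = -(-10)·(32/3)·(7·16⁴-10·16²·(32/3)²+3·(32/3)⁴)/(360·16·50000) = 34816/455625 m
Load 3 — uniform load w=4 kN/m over full span:
  y_3 = -wx(L³-2Lx²+x³)/(24EI) = -4·(32/3)·(16³-2·16·(32/3)²+(32/3)³)/(24·50000) = -45056/759375 m
Superposition: y = Σ y_i = 17408/2278125 m ≈ 0.007641 m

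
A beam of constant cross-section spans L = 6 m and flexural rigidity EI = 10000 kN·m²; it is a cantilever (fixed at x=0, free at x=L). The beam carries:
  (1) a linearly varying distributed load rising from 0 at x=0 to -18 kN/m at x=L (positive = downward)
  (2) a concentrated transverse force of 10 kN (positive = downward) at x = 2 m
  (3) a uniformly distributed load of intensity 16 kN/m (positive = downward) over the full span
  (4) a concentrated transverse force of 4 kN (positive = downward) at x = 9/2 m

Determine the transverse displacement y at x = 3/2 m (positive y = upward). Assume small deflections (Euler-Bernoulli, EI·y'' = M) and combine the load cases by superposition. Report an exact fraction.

y(3/2) = -122157/12800000 m

Load 1 — triangular load w₀=-18 kN/m (0→w₀ over full span):
  y_1 = (w₀Lx³/12-w₀L²x²/6-w₀x⁵/(120L))/EI = ((-18)·6·(3/2)³/12-(-18)·6²·(3/2)²/6-(-18)·(3/2)⁵/(120·6))/10000 = 272403/12800000 m
Load 2 — point force P=10 kN at a=2 m (b=L-a=4):
  y_2 = -Px²(3a-x)/(6EI)  [x≤a] = -10·(3/2)²·(3·2-(3/2))/(6·10000) = -27/16000 m
Load 3 — uniform load w=16 kN/m over full span:
  y_3 = -wx²(x²-4Lx+6L²)/(24EI) = -16·(3/2)²·((3/2)²-4·6·(3/2)+6·6²)/(24·10000) = -2187/80000 m
Load 4 — point force P=4 kN at a=9/2 m (b=L-a=3/2):
  y_4 = -Px²(3a-x)/(6EI)  [x≤a] = -4·(3/2)²·(3·(9/2)-(3/2))/(6·10000) = -9/5000 m
Superposition: y = Σ y_i = -122157/12800000 m ≈ -0.009544 m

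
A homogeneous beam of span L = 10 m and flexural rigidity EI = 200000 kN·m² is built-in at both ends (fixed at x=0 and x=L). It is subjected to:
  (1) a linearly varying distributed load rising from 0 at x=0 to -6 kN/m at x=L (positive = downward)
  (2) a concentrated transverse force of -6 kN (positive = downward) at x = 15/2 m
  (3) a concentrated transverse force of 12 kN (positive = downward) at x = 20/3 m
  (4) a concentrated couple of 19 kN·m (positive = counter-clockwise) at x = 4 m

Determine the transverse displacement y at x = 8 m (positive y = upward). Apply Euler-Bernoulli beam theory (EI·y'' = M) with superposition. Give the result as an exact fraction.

y(8) = 830879/5400000000 m

Load 1 — triangular load w₀=-6 kN/m (0→w₀ over full span):
  y_1 = -w₀x²(L-x)²(x+2L)/(120LEI) = -(-6)·8²·(10-8)²·(8+2·10)/(120·10·200000) = 14/78125 m
Load 2 — point force P=-6 kN at a=15/2 m (b=L-a=5/2):
  y_2 = -Pa²(L-x)²(3bL-(3b+a)(L-x))/(6L³EI)  [x>a] = -(-6)·(15/2)²·(10-8)²·(3·(5/2)·10-(3·(5/2)+(15/2))·(10-8))/(6·10³·200000) = 81/1600000 m
Load 3 — point force P=12 kN at a=20/3 m (b=L-a=10/3):
  y_3 = -Pa²(L-x)²(3bL-(3b+a)(L-x))/(6L³EI)  [x>a] = -12·(20/3)²·(10-8)²·(3·(10/3)·10-(3·(10/3)+(20/3))·(10-8))/(6·10³·200000) = -2/16875 m
Load 4 — applied couple M₀=19 kN·m at a=4 m (b=L-a=6):
  y_4 = (R_Ax³/6 - M_Ax²/2 - M₀(x-a)²/2)/EI  [x>a] with R_A=342/125, M_A=57/25 = ((342/125)·8³/6 - (57/25)·8²/2 - 19·(8-4)²/2)/200000 = 133/3125000 m
Superposition: y = Σ y_i = 830879/5400000000 m ≈ 0.000154 m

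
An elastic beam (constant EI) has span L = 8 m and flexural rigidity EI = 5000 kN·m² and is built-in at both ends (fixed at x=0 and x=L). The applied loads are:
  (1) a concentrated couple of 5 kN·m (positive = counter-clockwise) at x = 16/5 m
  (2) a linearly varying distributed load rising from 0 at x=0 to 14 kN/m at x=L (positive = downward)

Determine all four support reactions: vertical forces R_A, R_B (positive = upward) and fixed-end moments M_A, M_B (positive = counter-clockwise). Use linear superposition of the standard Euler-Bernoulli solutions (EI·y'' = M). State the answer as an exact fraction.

R_A = 177/10 kN, M_A = 457/15 kN·m, R_B = 383/10 kN, M_B = -216/5 kN·m

Load 1 — applied couple M₀=5 kN·m at a=16/5 m (b=L-a=24/5):
  R_A = 6M₀ab/L³ = 6·5·(16/5)·(24/5)/8³ = 9/10 kN
  M_A = M₀b(2a-b)/L² = 5·(24/5)·(2·(16/5)-(24/5))/8² = 3/5 kN·m
  R_B = -6M₀ab/L³ = -6·5·(16/5)·(24/5)/8³ = -9/10 kN
  M_B = M₀a(2b-a)/L² = 5·(16/5)·(2·(24/5)-(16/5))/8² = 8/5 kN·m
Load 2 — triangular load w₀=14 kN/m (0→w₀ over full span):
  R_A = 3w₀L/20 = 3·14·8/20 = 84/5 kN
  M_A = w₀L²/30 = 14·8²/30 = 448/15 kN·m
  R_B = 7w₀L/20 = 7·14·8/20 = 196/5 kN
  M_B = -w₀L²/20 = -14·8²/20 = -224/5 kN·m
Superposition: R_A = 177/10 kN, M_A = 457/15 kN·m, R_B = 383/10 kN, M_B = -216/5 kN·m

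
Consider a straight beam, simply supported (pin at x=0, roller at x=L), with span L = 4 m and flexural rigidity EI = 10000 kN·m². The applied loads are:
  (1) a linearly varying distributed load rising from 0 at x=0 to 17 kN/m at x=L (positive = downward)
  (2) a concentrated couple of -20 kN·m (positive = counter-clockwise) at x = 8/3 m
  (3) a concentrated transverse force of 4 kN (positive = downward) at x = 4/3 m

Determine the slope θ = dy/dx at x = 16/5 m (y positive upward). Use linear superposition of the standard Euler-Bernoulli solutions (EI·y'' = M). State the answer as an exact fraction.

Load 1 — triangular load w₀=17 kN/m (0→w₀ over full span):
  θ_1 = -w₀(7L⁴-30L²x²+15x⁴)/(360LEI) = -17·(7·4⁴-30·4²·(16/5)²+15·(16/5)⁴)/(360·4·10000) = 12869/7031250 rad
Load 2 — applied couple M₀=-20 kN·m at a=8/3 m (b=L-a=4/3):
  θ_2 = (M₀x²/(2L)-M₀(x-a)+C₁)/EI  [x>a] with C₁=M₀(3b²-L²)/(6L)=80/9 = ((-20)·(16/5)²/(2·4)-(-20)·((16/5)-(8/3))+(80/9))/10000 = -17/28125 rad
Load 3 — point force P=4 kN at a=4/3 m (b=L-a=8/3):
  θ_3 = -Pa(2L²-6Lx+3x²+a²)/(6LEI)  [x>a] = -4·(4/3)·(2·4²-6·4·(16/5)+3·(16/5)²+(4/3)²)/(6·4·10000) = 346/1265625 rad
Superposition: θ = Σ θ_i = 94871/63281250 rad ≈ 0.001499 rad

θ(16/5) = 94871/63281250 rad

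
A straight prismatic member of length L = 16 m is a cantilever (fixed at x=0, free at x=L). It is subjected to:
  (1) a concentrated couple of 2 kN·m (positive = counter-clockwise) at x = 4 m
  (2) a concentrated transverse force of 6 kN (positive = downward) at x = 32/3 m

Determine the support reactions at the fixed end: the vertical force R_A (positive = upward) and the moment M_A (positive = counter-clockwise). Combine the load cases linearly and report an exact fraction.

Load 1 — applied couple M₀=2 kN·m at a=4 m (b=L-a=12):
  R_A = 0 kN
  M_A = -M₀ = -2 kN·m
Load 2 — point force P=6 kN at a=32/3 m (b=L-a=16/3):
  R_A = P = 6 kN
  M_A = Pa = 6·(32/3) = 64 kN·m
Superposition: R_A = 6 kN, M_A = 62 kN·m

R_A = 6 kN, M_A = 62 kN·m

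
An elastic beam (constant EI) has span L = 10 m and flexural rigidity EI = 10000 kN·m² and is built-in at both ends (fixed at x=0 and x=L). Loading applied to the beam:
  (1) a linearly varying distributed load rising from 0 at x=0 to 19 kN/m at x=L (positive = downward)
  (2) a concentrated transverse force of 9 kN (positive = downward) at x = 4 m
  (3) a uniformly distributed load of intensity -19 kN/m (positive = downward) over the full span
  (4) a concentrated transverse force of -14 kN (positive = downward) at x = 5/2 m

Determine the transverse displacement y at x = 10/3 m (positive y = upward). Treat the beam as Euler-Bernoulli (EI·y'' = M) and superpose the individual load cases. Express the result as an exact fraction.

Load 1 — triangular load w₀=19 kN/m (0→w₀ over full span):
  y_1 = -w₀x²(L-x)²(x+2L)/(120LEI) = -19·(10/3)²·(10-(10/3))²·((10/3)+2·10)/(120·10·10000) = -133/7290 m
Load 2 — point force P=9 kN at a=4 m (b=L-a=6):
  y_2 = -Pb²x²(3aL-(3a+b)x)/(6L³EI)  [x≤a] = -9·6²·(10/3)²·(3·4·10-(3·4+6)·(10/3))/(6·10³·10000) = -9/2500 m
Load 3 — uniform load w=-19 kN/m over full span:
  y_3 = -wx²(L-x)²/(24EI) = -(-19)·(10/3)²·(10-(10/3))²/(24·10000) = 19/486 m
Load 4 — point force P=-14 kN at a=5/2 m (b=L-a=15/2):
  y_4 = -Pa²(L-x)²(3bL-(3b+a)(L-x))/(6L³EI)  [x>a] = -(-14)·(5/2)²·(10-(10/3))²·(3·(15/2)·10-(3·(15/2)+(5/2))·(10-(10/3)))/(6·10³·10000) = 49/12960 m
Superposition: y = Σ y_i = 306637/14580000 m ≈ 0.021031 m

y(10/3) = 306637/14580000 m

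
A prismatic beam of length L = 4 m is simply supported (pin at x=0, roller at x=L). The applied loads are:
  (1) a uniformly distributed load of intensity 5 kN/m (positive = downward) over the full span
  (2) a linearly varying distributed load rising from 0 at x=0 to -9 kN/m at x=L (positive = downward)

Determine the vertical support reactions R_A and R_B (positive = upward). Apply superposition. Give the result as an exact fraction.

Load 1 — uniform load w=5 kN/m over full span:
  R_A = wL/2 = 5·4/2 = 10 kN
  R_B = wL/2 = 5·4/2 = 10 kN
Load 2 — triangular load w₀=-9 kN/m (0→w₀ over full span):
  R_A = w₀L/6 = (-9)·4/6 = -6 kN
  R_B = w₀L/3 = (-9)·4/3 = -12 kN
Superposition: R_A = 4 kN, R_B = -2 kN

R_A = 4 kN, R_B = -2 kN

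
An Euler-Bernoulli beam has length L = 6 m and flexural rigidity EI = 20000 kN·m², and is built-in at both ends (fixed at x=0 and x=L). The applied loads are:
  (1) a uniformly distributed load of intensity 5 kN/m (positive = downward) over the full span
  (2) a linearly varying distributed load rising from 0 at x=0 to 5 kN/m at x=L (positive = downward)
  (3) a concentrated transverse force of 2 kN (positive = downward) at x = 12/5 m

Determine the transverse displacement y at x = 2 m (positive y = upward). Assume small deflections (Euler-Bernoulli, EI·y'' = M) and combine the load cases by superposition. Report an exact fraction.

Load 1 — uniform load w=5 kN/m over full span:
  y_1 = -wx²(L-x)²/(24EI) = -5·2²·(6-2)²/(24·20000) = -1/1500 m
Load 2 — triangular load w₀=5 kN/m (0→w₀ over full span):
  y_2 = -w₀x²(L-x)²(x+2L)/(120LEI) = -5·2²·(6-2)²·(2+2·6)/(120·6·20000) = -7/22500 m
Load 3 — point force P=2 kN at a=12/5 m (b=L-a=18/5):
  y_3 = -Pb²x²(3aL-(3a+b)x)/(6L³EI)  [x≤a] = -2·(18/5)²·2²·(3·(12/5)·6-(3·(12/5)+(18/5))·2)/(6·6³·20000) = -27/312500 m
Superposition: y = Σ y_i = -2993/2812500 m ≈ -0.001064 m

y(2) = -2993/2812500 m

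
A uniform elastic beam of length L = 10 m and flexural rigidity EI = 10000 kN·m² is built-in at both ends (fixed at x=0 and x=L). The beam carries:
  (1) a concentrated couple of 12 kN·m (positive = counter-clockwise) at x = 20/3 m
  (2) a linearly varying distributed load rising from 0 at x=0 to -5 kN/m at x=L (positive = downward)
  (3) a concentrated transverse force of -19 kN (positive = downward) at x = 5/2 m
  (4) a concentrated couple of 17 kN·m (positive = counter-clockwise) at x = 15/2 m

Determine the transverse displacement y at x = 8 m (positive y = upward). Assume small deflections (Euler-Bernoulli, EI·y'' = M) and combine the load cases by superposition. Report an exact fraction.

y(8) = 2613/800000 m

Load 1 — applied couple M₀=12 kN·m at a=20/3 m (b=L-a=10/3):
  y_1 = (R_Ax³/6 - M_Ax²/2 - M₀(x-a)²/2)/EI  [x>a] with R_A=8/5, M_A=4 = ((8/5)·8³/6 - 4·8²/2 - 12·(8-(20/3))²/2)/10000 = -2/9375 m
Load 2 — triangular load w₀=-5 kN/m (0→w₀ over full span):
  y_2 = -w₀x²(L-x)²(x+2L)/(120LEI) = -(-5)·8²·(10-8)²·(8+2·10)/(120·10·10000) = 28/9375 m
Load 3 — point force P=-19 kN at a=5/2 m (b=L-a=15/2):
  y_3 = -Pa²(L-x)²(3bL-(3b+a)(L-x))/(6L³EI)  [x>a] = -(-19)·(5/2)²·(10-8)²·(3·(15/2)·10-(3·(15/2)+(5/2))·(10-8))/(6·10³·10000) = 133/96000 m
Load 4 — applied couple M₀=17 kN·m at a=15/2 m (b=L-a=5/2):
  y_4 = (R_Ax³/6 - M_Ax²/2 - M₀(x-a)²/2)/EI  [x>a] with R_A=153/80, M_A=85/16 = ((153/80)·8³/6 - (85/16)·8²/2 - 17·(8-(15/2))²/2)/10000 = -357/400000 m
Superposition: y = Σ y_i = 2613/800000 m ≈ 0.003266 m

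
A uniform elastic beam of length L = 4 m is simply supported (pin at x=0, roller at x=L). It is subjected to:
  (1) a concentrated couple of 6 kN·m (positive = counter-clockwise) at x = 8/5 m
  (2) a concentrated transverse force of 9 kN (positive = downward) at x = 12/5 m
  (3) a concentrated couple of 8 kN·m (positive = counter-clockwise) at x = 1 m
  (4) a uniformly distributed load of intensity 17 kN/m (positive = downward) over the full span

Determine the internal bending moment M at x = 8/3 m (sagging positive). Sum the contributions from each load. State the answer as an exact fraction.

Load 1 — applied couple M₀=6 kN·m at a=8/5 m (b=L-a=12/5):
  M_1 = M₀x/L - M₀  [x>a] = 6·(8/3)/4 - 6 = -2 kN·m
Load 2 — point force P=9 kN at a=12/5 m (b=L-a=8/5):
  M_2 = Pa(L-x)/L  [x>a] = 9·(12/5)·(4-(8/3))/4 = 36/5 kN·m
Load 3 — applied couple M₀=8 kN·m at a=1 m (b=L-a=3):
  M_3 = M₀x/L - M₀  [x>a] = 8·(8/3)/4 - 8 = -8/3 kN·m
Load 4 — uniform load w=17 kN/m over full span:
  M_4 = wx(L-x)/2 = 17·(8/3)·(4-(8/3))/2 = 272/9 kN·m
Superposition: M = Σ M_i = 1474/45 kN·m ≈ 32.755556 kN·m

M(8/3) = 1474/45 kN·m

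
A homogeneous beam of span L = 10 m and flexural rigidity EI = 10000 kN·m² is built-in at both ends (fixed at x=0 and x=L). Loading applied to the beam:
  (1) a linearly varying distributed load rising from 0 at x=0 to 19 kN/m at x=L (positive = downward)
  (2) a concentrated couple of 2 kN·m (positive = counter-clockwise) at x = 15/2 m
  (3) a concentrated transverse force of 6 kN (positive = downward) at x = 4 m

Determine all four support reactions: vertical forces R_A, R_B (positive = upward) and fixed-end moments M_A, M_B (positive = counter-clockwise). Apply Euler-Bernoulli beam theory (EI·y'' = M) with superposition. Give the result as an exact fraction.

R_A = 32613/1000 kN, M_A = 43559/600 kN·m, R_B = 68387/1000 kN, M_B = -20227/200 kN·m

Load 1 — triangular load w₀=19 kN/m (0→w₀ over full span):
  R_A = 3w₀L/20 = 3·19·10/20 = 57/2 kN
  M_A = w₀L²/30 = 19·10²/30 = 190/3 kN·m
  R_B = 7w₀L/20 = 7·19·10/20 = 133/2 kN
  M_B = -w₀L²/20 = -19·10²/20 = -95 kN·m
Load 2 — applied couple M₀=2 kN·m at a=15/2 m (b=L-a=5/2):
  R_A = 6M₀ab/L³ = 6·2·(15/2)·(5/2)/10³ = 9/40 kN
  M_A = M₀b(2a-b)/L² = 2·(5/2)·(2·(15/2)-(5/2))/10² = 5/8 kN·m
  R_B = -6M₀ab/L³ = -6·2·(15/2)·(5/2)/10³ = -9/40 kN
  M_B = M₀a(2b-a)/L² = 2·(15/2)·(2·(5/2)-(15/2))/10² = -3/8 kN·m
Load 3 — point force P=6 kN at a=4 m (b=L-a=6):
  R_A = Pb²(3a+b)/L³ = 6·6²·(3·4+6)/10³ = 486/125 kN
  M_A = Pab²/L² = 6·4·6²/10² = 216/25 kN·m
  R_B = Pa²(a+3b)/L³ = 6·4²·(4+3·6)/10³ = 264/125 kN
  M_B = -Pa²b/L² = -6·4²·6/10² = -144/25 kN·m
Superposition: R_A = 32613/1000 kN, M_A = 43559/600 kN·m, R_B = 68387/1000 kN, M_B = -20227/200 kN·m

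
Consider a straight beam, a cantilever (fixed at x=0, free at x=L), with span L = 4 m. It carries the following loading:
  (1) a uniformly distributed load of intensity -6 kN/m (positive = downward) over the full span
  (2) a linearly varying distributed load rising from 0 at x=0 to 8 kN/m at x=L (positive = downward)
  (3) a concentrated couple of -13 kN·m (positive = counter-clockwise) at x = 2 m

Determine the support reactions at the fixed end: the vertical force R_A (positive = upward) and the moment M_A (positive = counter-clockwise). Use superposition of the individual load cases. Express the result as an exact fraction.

R_A = -8 kN, M_A = 23/3 kN·m

Load 1 — uniform load w=-6 kN/m over full span:
  R_A = wL = (-6)·4 = -24 kN
  M_A = wL²/2 = (-6)·4²/2 = -48 kN·m
Load 2 — triangular load w₀=8 kN/m (0→w₀ over full span):
  R_A = w₀L/2 = 8·4/2 = 16 kN
  M_A = w₀L²/3 = 8·4²/3 = 128/3 kN·m
Load 3 — applied couple M₀=-13 kN·m at a=2 m (b=L-a=2):
  R_A = 0 kN
  M_A = -M₀ = -(-13) = 13 kN·m
Superposition: R_A = -8 kN, M_A = 23/3 kN·m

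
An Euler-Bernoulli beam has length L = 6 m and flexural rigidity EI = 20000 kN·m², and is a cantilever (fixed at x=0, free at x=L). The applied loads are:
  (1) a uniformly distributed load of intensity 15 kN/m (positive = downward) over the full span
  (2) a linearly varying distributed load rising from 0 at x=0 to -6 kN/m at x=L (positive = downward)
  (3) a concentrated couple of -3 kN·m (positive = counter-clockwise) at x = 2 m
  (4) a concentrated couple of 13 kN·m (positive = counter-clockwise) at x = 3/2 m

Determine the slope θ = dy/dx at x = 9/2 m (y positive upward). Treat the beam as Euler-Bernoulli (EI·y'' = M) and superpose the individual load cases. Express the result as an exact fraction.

θ(9/2) = -45981/2560000 rad

Load 1 — uniform load w=15 kN/m over full span:
  θ_1 = -wx(x²-3Lx+3L²)/(6EI) = -15·(9/2)·((9/2)²-3·6·(9/2)+3·6²)/(6·20000) = -1701/64000 rad
Load 2 — triangular load w₀=-6 kN/m (0→w₀ over full span):
  θ_2 = (w₀Lx²/4-w₀L²x/3-w₀x⁴/(24L))/EI = ((-6)·6·(9/2)²/4-(-6)·6²·(9/2)/3-(-6)·(9/2)⁴/(24·6))/20000 = 20331/2560000 rad
Load 3 — applied couple M₀=-3 kN·m at a=2 m (b=L-a=4):
  θ_3 = M₀a/EI  [x>a] = (-3)·2/20000 = -3/10000 rad
Load 4 — applied couple M₀=13 kN·m at a=3/2 m (b=L-a=9/2):
  θ_4 = M₀a/EI  [x>a] = 13·(3/2)/20000 = 39/40000 rad
Superposition: θ = Σ θ_i = -45981/2560000 rad ≈ -0.017961 rad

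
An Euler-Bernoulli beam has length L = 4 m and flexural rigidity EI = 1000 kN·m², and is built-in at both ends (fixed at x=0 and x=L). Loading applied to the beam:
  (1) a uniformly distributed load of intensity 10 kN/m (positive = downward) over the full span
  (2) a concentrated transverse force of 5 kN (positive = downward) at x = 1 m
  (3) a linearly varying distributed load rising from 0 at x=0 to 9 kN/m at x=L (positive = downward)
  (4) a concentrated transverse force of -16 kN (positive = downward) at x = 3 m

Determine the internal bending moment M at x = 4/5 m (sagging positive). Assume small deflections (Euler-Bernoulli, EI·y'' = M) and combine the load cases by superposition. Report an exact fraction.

M(4/5) = 2143/6000 kN·m

Load 1 — uniform load w=10 kN/m over full span:
  M_1 = wLx/2 - wL²/12 - wx²/2 = 10·4·(4/5)/2 - 10·4²/12 - 10·(4/5)²/2 = -8/15 kN·m
Load 2 — point force P=5 kN at a=1 m (b=L-a=3):
  M_2 = Pb²(3a+b)x/L³ - Pab²/L²  [x≤a] = 5·3²·(3·1+3)·(4/5)/4³ - 5·1·3²/4² = 9/16 kN·m
Load 3 — triangular load w₀=9 kN/m (0→w₀ over full span):
  M_3 = 3w₀Lx/20 - w₀L²/30 - w₀x³/(6L) = 3·9·4·(4/5)/20 - 9·4²/30 - 9·(4/5)³/(6·4) = -84/125 kN·m
Load 4 — point force P=-16 kN at a=3 m (b=L-a=1):
  M_4 = Pb²(3a+b)x/L³ - Pab²/L²  [x≤a] = (-16)·1²·(3·3+1)·(4/5)/4³ - (-16)·3·1²/4² = 1 kN·m
Superposition: M = Σ M_i = 2143/6000 kN·m ≈ 0.357167 kN·m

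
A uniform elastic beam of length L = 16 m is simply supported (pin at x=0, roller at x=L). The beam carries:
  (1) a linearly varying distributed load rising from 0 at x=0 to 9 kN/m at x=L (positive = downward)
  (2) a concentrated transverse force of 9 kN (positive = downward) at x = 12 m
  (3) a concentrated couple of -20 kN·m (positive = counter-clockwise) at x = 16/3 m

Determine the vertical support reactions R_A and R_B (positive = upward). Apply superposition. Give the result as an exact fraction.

R_A = 25 kN, R_B = 56 kN

Load 1 — triangular load w₀=9 kN/m (0→w₀ over full span):
  R_A = w₀L/6 = 9·16/6 = 24 kN
  R_B = w₀L/3 = 9·16/3 = 48 kN
Load 2 — point force P=9 kN at a=12 m (b=L-a=4):
  R_A = Pb/L = 9·4/16 = 9/4 kN
  R_B = Pa/L = 9·12/16 = 27/4 kN
Load 3 — applied couple M₀=-20 kN·m at a=16/3 m (b=L-a=32/3):
  R_A = M₀/L = (-20)/16 = -5/4 kN
  R_B = -M₀/L = -(-20)/16 = 5/4 kN
Superposition: R_A = 25 kN, R_B = 56 kN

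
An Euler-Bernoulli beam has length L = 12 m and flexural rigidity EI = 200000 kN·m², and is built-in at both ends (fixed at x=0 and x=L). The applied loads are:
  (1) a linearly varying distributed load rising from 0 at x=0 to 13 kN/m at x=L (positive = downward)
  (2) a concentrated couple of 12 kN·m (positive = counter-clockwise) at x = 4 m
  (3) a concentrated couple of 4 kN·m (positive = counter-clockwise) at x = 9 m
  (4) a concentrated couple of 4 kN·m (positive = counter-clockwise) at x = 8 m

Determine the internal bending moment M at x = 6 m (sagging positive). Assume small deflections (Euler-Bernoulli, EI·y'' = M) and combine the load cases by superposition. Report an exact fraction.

Load 1 — triangular load w₀=13 kN/m (0→w₀ over full span):
  M_1 = 3w₀Lx/20 - w₀L²/30 - w₀x³/(6L) = 3·13·12·6/20 - 13·12²/30 - 13·6³/(6·12) = 39 kN·m
Load 2 — applied couple M₀=12 kN·m at a=4 m (b=L-a=8):
  M_2 = R_Ax - M_A - M₀  [x>a] with R_A=4/3, M_A=0 = (4/3)·6 - 0 - 12 = -4 kN·m
Load 3 — applied couple M₀=4 kN·m at a=9 m (b=L-a=3):
  M_3 = R_Ax - M_A  [x≤a] with R_A=3/8, M_A=5/4 = (3/8)·6 - (5/4) = 1 kN·m
Load 4 — applied couple M₀=4 kN·m at a=8 m (b=L-a=4):
  M_4 = R_Ax - M_A  [x≤a] with R_A=4/9, M_A=4/3 = (4/9)·6 - (4/3) = 4/3 kN·m
Superposition: M = Σ M_i = 112/3 kN·m ≈ 37.333333 kN·m

M(6) = 112/3 kN·m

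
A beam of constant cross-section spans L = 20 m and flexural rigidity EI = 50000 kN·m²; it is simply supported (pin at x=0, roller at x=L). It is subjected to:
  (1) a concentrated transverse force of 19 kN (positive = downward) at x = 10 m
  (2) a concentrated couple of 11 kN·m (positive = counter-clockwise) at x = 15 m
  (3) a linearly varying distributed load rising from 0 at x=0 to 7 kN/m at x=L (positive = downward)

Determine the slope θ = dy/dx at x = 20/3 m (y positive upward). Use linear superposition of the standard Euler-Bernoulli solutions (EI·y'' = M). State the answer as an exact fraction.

θ(20/3) = -342391/19440000 rad

Load 1 — point force P=19 kN at a=10 m (b=L-a=10):
  θ_1 = -Pb(L²-b²-3x²)/(6LEI)  [x≤a] = -19·10·(20²-10²-3·(20/3)²)/(6·20·50000) = -19/3600 rad
Load 2 — applied couple M₀=11 kN·m at a=15 m (b=L-a=5):
  θ_2 = (M₀x²/(2L)+C₁)/EI  [x≤a] with C₁=M₀(3b²-L²)/(6L)=-715/24 = (11·(20/3)²/(2·20)+(-715/24))/50000 = -253/720000 rad
Load 3 — triangular load w₀=7 kN/m (0→w₀ over full span):
  θ_3 = -w₀(7L⁴-30L²x²+15x⁴)/(360LEI) = -7·(7·20⁴-30·20²·(20/3)²+15·(20/3)⁴)/(360·20·50000) = -364/30375 rad
Superposition: θ = Σ θ_i = -342391/19440000 rad ≈ -0.017613 rad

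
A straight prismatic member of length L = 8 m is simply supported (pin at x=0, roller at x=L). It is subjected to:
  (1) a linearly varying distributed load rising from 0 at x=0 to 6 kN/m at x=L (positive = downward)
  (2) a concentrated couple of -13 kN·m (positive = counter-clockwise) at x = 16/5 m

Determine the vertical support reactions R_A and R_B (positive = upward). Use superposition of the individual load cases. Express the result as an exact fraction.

Load 1 — triangular load w₀=6 kN/m (0→w₀ over full span):
  R_A = w₀L/6 = 6·8/6 = 8 kN
  R_B = w₀L/3 = 6·8/3 = 16 kN
Load 2 — applied couple M₀=-13 kN·m at a=16/5 m (b=L-a=24/5):
  R_A = M₀/L = (-13)/8 = -13/8 kN
  R_B = -M₀/L = -(-13)/8 = 13/8 kN
Superposition: R_A = 51/8 kN, R_B = 141/8 kN

R_A = 51/8 kN, R_B = 141/8 kN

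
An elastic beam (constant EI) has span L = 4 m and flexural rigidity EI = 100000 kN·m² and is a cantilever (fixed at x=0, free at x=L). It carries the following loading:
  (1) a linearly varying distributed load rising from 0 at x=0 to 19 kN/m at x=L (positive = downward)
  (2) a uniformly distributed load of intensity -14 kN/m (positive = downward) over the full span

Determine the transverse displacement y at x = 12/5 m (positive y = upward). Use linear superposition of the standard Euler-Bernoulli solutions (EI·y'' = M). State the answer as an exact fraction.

Load 1 — triangular load w₀=19 kN/m (0→w₀ over full span):
  y_1 = (w₀Lx³/12-w₀L²x²/6-w₀x⁵/(120L))/EI = (19·4·(12/5)³/12-19·4²·(12/5)²/6-19·(12/5)⁵/(120·4))/100000 = -101289/48828125 m
Load 2 — uniform load w=-14 kN/m over full span:
  y_2 = -wx²(x²-4Lx+6L²)/(24EI) = -(-14)·(12/5)²·((12/5)²-4·4·(12/5)+6·4²)/(24·100000) = 4158/1953125 m
Superposition: y = Σ y_i = 2661/48828125 m ≈ 0.000054 m

y(12/5) = 2661/48828125 m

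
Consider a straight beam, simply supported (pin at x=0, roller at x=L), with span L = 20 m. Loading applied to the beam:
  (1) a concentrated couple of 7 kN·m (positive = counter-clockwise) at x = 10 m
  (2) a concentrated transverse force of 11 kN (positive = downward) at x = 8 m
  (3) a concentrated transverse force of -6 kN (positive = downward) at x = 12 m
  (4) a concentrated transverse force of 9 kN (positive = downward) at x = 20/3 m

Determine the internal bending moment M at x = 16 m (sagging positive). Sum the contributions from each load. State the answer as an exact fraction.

M(16) = 69/5 kN·m

Load 1 — applied couple M₀=7 kN·m at a=10 m (b=L-a=10):
  M_1 = M₀x/L - M₀  [x>a] = 7·16/20 - 7 = -7/5 kN·m
Load 2 — point force P=11 kN at a=8 m (b=L-a=12):
  M_2 = Pa(L-x)/L  [x>a] = 11·8·(20-16)/20 = 88/5 kN·m
Load 3 — point force P=-6 kN at a=12 m (b=L-a=8):
  M_3 = Pa(L-x)/L  [x>a] = (-6)·12·(20-16)/20 = -72/5 kN·m
Load 4 — point force P=9 kN at a=20/3 m (b=L-a=40/3):
  M_4 = Pa(L-x)/L  [x>a] = 9·(20/3)·(20-16)/20 = 12 kN·m
Superposition: M = Σ M_i = 69/5 kN·m ≈ 13.800000 kN·m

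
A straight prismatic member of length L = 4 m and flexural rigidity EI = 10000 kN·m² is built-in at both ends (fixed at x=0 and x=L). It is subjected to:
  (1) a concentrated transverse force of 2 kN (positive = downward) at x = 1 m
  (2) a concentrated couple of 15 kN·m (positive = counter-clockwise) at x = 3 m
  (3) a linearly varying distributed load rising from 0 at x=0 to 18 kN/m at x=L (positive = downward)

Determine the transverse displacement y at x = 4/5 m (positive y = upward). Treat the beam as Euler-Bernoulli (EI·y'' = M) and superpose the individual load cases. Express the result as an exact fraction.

y(4/5) = -109959/312500000 m

Load 1 — point force P=2 kN at a=1 m (b=L-a=3):
  y_1 = -Pb²x²(3aL-(3a+b)x)/(6L³EI)  [x≤a] = -2·3²·(4/5)²·(3·1·4-(3·1+3)·(4/5))/(6·4³·10000) = -27/1250000 m
Load 2 — applied couple M₀=15 kN·m at a=3 m (b=L-a=1):
  y_2 = (R_Ax³/6 - M_Ax²/2)/EI  [x≤a] with R_A=135/32, M_A=75/16 = ((135/32)·(4/5)³/6 - (75/16)·(4/5)²/2)/10000 = -57/500000 m
Load 3 — triangular load w₀=18 kN/m (0→w₀ over full span):
  y_3 = -w₀x²(L-x)²(x+2L)/(120LEI) = -18·(4/5)²·(4-(4/5))²·((4/5)+2·4)/(120·4·10000) = -2112/9765625 m
Superposition: y = Σ y_i = -109959/312500000 m ≈ -0.000352 m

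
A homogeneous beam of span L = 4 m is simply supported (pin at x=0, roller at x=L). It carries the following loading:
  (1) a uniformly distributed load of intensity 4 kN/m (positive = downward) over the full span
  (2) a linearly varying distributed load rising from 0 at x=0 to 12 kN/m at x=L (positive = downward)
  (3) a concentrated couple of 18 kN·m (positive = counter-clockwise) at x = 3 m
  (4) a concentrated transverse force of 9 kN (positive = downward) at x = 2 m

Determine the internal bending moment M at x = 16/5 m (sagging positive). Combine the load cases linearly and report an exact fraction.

Load 1 — uniform load w=4 kN/m over full span:
  M_1 = wx(L-x)/2 = 4·(16/5)·(4-(16/5))/2 = 128/25 kN·m
Load 2 — triangular load w₀=12 kN/m (0→w₀ over full span):
  M_2 = w₀Lx/6 - w₀x³/(6L) = 12·4·(16/5)/6 - 12·(16/5)³/(6·4) = 1152/125 kN·m
Load 3 — applied couple M₀=18 kN·m at a=3 m (b=L-a=1):
  M_3 = M₀x/L - M₀  [x>a] = 18·(16/5)/4 - 18 = -18/5 kN·m
Load 4 — point force P=9 kN at a=2 m (b=L-a=2):
  M_4 = Pa(L-x)/L  [x>a] = 9·2·(4-(16/5))/4 = 18/5 kN·m
Superposition: M = Σ M_i = 1792/125 kN·m ≈ 14.336000 kN·m

M(16/5) = 1792/125 kN·m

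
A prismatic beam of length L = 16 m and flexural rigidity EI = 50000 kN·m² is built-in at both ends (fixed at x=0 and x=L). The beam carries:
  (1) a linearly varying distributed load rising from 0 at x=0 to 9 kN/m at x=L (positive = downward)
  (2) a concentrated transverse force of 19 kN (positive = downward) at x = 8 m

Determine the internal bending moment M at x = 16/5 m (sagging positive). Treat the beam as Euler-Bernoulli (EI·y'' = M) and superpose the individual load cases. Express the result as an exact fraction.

Load 1 — triangular load w₀=9 kN/m (0→w₀ over full span):
  M_1 = 3w₀Lx/20 - w₀L²/30 - w₀x³/(6L) = 3·9·16·(16/5)/20 - 9·16²/30 - 9·(16/5)³/(6·16) = -1344/125 kN·m
Load 2 — point force P=19 kN at a=8 m (b=L-a=8):
  M_2 = Pb²(3a+b)x/L³ - Pab²/L²  [x≤a] = 19·8²·(3·8+8)·(16/5)/16³ - 19·8·8²/16² = -38/5 kN·m
Superposition: M = Σ M_i = -2294/125 kN·m ≈ -18.352000 kN·m

M(16/5) = -2294/125 kN·m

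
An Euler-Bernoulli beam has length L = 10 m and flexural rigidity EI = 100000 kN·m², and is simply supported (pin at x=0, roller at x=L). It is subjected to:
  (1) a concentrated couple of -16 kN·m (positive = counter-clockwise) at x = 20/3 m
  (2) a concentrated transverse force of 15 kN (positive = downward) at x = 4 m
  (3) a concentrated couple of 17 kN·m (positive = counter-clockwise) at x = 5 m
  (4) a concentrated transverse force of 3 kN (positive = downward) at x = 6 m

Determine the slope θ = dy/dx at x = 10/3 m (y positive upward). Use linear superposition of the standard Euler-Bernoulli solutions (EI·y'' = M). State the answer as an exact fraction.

θ(10/3) = -2693/6000000 rad

Load 1 — applied couple M₀=-16 kN·m at a=20/3 m (b=L-a=10/3):
  θ_1 = (M₀x²/(2L)+C₁)/EI  [x≤a] with C₁=M₀(3b²-L²)/(6L)=160/9 = ((-16)·(10/3)²/(2·10)+(160/9))/100000 = 1/11250 rad
Load 2 — point force P=15 kN at a=4 m (b=L-a=6):
  θ_2 = -Pb(L²-b²-3x²)/(6LEI)  [x≤a] = -15·6·(10²-6²-3·(10/3)²)/(6·10·100000) = -23/50000 rad
Load 3 — applied couple M₀=17 kN·m at a=5 m (b=L-a=5):
  θ_3 = (M₀x²/(2L)+C₁)/EI  [x≤a] with C₁=M₀(3b²-L²)/(6L)=-85/12 = (17·(10/3)²/(2·10)+(-85/12))/100000 = 17/720000 rad
Load 4 — point force P=3 kN at a=6 m (b=L-a=4):
  θ_4 = -Pb(L²-b²-3x²)/(6LEI)  [x≤a] = -3·4·(10²-4²-3·(10/3)²)/(6·10·100000) = -19/187500 rad
Superposition: θ = Σ θ_i = -2693/6000000 rad ≈ -0.000449 rad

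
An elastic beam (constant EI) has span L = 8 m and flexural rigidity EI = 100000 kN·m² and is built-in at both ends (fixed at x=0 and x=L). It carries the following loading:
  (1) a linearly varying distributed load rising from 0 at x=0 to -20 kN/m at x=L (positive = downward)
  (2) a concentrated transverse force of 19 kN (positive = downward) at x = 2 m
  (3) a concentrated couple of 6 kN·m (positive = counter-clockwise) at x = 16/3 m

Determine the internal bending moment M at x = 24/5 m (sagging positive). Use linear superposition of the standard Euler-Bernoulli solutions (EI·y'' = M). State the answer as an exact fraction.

M(24/5) = -12767/600 kN·m

Load 1 — triangular load w₀=-20 kN/m (0→w₀ over full span):
  M_1 = 3w₀Lx/20 - w₀L²/30 - w₀x³/(6L) = 3·(-20)·8·(24/5)/20 - (-20)·8²/30 - (-20)·(24/5)³/(6·8) = -1984/75 kN·m
Load 2 — point force P=19 kN at a=2 m (b=L-a=6):
  M_2 = Pa²(a+3b)(L-x)/L³ - Pa²b/L²  [x>a] = 19·2²·(2+3·6)·(8-(24/5))/8³ - 19·2²·6/8² = 19/8 kN·m
Load 3 — applied couple M₀=6 kN·m at a=16/3 m (b=L-a=8/3):
  M_3 = R_Ax - M_A  [x≤a] with R_A=1, M_A=2 = 1·(24/5) - 2 = 14/5 kN·m
Superposition: M = Σ M_i = -12767/600 kN·m ≈ -21.278333 kN·m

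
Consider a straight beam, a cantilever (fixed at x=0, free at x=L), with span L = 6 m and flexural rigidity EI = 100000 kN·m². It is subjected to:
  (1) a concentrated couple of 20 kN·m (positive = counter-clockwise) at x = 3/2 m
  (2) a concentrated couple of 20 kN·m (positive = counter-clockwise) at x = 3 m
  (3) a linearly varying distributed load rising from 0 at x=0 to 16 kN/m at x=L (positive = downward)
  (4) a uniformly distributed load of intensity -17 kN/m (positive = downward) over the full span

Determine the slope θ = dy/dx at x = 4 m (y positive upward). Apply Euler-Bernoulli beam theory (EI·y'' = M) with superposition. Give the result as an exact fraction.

Load 1 — applied couple M₀=20 kN·m at a=3/2 m (b=L-a=9/2):
  θ_1 = M₀a/EI  [x>a] = 20·(3/2)/100000 = 3/10000 rad
Load 2 — applied couple M₀=20 kN·m at a=3 m (b=L-a=3):
  θ_2 = M₀a/EI  [x>a] = 20·3/100000 = 3/5000 rad
Load 3 — triangular load w₀=16 kN/m (0→w₀ over full span):
  θ_3 = (w₀Lx²/4-w₀L²x/3-w₀x⁴/(24L))/EI = (16·6·4²/4-16·6²·4/3-16·4⁴/(24·6))/100000 = -116/28125 rad
Load 4 — uniform load w=-17 kN/m over full span:
  θ_4 = -wx(x²-3Lx+3L²)/(6EI) = -(-17)·4·(4²-3·6·4+3·6²)/(6·100000) = 221/37500 rad
Superposition: θ = Σ θ_i = 1201/450000 rad ≈ 0.002669 rad

θ(4) = 1201/450000 rad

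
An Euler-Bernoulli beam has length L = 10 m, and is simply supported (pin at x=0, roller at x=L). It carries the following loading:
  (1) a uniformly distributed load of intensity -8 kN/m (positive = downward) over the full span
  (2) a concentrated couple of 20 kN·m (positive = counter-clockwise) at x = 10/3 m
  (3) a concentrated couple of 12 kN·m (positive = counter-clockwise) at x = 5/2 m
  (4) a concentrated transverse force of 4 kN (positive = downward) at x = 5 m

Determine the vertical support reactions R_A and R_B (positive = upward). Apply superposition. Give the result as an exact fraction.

R_A = -174/5 kN, R_B = -206/5 kN

Load 1 — uniform load w=-8 kN/m over full span:
  R_A = wL/2 = (-8)·10/2 = -40 kN
  R_B = wL/2 = (-8)·10/2 = -40 kN
Load 2 — applied couple M₀=20 kN·m at a=10/3 m (b=L-a=20/3):
  R_A = M₀/L = 20/10 = 2 kN
  R_B = -M₀/L = -20/10 = -2 kN
Load 3 — applied couple M₀=12 kN·m at a=5/2 m (b=L-a=15/2):
  R_A = M₀/L = 12/10 = 6/5 kN
  R_B = -M₀/L = -12/10 = -6/5 kN
Load 4 — point force P=4 kN at a=5 m (b=L-a=5):
  R_A = Pb/L = 4·5/10 = 2 kN
  R_B = Pa/L = 4·5/10 = 2 kN
Superposition: R_A = -174/5 kN, R_B = -206/5 kN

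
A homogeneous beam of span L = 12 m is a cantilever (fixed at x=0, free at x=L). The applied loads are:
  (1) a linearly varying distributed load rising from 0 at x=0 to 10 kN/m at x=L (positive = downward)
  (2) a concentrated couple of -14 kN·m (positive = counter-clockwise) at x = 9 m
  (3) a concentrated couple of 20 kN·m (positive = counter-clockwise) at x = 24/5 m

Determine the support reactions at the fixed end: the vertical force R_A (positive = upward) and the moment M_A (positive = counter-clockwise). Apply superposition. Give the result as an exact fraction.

R_A = 60 kN, M_A = 474 kN·m

Load 1 — triangular load w₀=10 kN/m (0→w₀ over full span):
  R_A = w₀L/2 = 10·12/2 = 60 kN
  M_A = w₀L²/3 = 10·12²/3 = 480 kN·m
Load 2 — applied couple M₀=-14 kN·m at a=9 m (b=L-a=3):
  R_A = 0 kN
  M_A = -M₀ = -(-14) = 14 kN·m
Load 3 — applied couple M₀=20 kN·m at a=24/5 m (b=L-a=36/5):
  R_A = 0 kN
  M_A = -M₀ = -20 kN·m
Superposition: R_A = 60 kN, M_A = 474 kN·m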